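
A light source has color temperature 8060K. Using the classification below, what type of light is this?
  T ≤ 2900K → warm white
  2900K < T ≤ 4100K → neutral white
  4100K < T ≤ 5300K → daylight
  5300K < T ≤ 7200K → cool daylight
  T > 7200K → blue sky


Temperature: 8060K
8060K > 7200K → blue sky
Classification: blue sky


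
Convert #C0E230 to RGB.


C0 → 192 (R)
E2 → 226 (G)
30 → 48 (B)
= RGB(192, 226, 48)


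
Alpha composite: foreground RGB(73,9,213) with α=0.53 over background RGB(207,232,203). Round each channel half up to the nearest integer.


C = α×F + (1-α)×B, with 1-α = 0.47
R: 0.53×73 + 0.47×207 = 38.69 + 97.29 = 135.98 → 136
G: 0.53×9 + 0.47×232 = 4.77 + 109.04 = 113.81 → 114
B: 0.53×213 + 0.47×203 = 112.89 + 95.41 = 208.30 → 208
= RGB(136, 114, 208)


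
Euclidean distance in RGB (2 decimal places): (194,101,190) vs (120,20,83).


d = √[(R₁-R₂)² + (G₁-G₂)² + (B₁-B₂)²]
d = √[(194-120)² + (101-20)² + (190-83)²]
d = √[5476 + 6561 + 11449]
d = √23486
d ≈ 153.25


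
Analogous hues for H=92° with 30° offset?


Base hue: 92°
Left analog: (92 - 30) mod 360 = 62°
Right analog: (92 + 30) mod 360 = 122°
Analogous hues = 62° and 122°


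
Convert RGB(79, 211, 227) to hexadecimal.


R = 79 → 4F (hex)
G = 211 → D3 (hex)
B = 227 → E3 (hex)
Hex = #4FD3E3


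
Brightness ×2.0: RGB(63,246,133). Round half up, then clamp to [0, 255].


Multiply each channel by 2.0, round half up, clamp to [0, 255]
R: 63×2.0 = 126
G: 246×2.0 = 492 → clamp → 255
B: 133×2.0 = 266 → clamp → 255
= RGB(126, 255, 255)


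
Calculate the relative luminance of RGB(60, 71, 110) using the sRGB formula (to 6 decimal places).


Linearize each channel (sRGB transfer function): c = v/255; c_lin = c/12.92 if c ≤ 0.04045, else ((c+0.055)/1.055)^2.4
  R: 60/255 ≈ 0.235294 > 0.04045 → ((0.235294+0.055)/1.055)^2.4 ≈ 0.045186
  G: 71/255 ≈ 0.278431 > 0.04045 → ((0.278431+0.055)/1.055)^2.4 ≈ 0.063010
  B: 110/255 ≈ 0.431373 > 0.04045 → ((0.431373+0.055)/1.055)^2.4 ≈ 0.155926
R_lin = 0.045186, G_lin = 0.063010, B_lin = 0.155926
L = 0.2126×R + 0.7152×G + 0.0722×B
L = 0.2126×0.045186 + 0.7152×0.063010 + 0.0722×0.155926
L ≈ 0.065929


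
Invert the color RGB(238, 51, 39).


Invert: (255-R, 255-G, 255-B)
R: 255-238 = 17
G: 255-51 = 204
B: 255-39 = 216
= RGB(17, 204, 216)


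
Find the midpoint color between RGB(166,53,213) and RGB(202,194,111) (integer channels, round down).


Midpoint: each channel = ⌊(C₁+C₂)/2⌋
R: ⌊(166+202)/2⌋ = 184
G: ⌊(53+194)/2⌋ = 123
B: ⌊(213+111)/2⌋ = 162
= RGB(184, 123, 162)


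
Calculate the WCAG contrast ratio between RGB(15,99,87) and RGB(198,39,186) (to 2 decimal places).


Linearize each sRGB channel c=v/255: c/12.92 if c ≤ 0.04045 else ((c+0.055)/1.055)^2.4
L = 0.2126×R_lin + 0.7152×G_lin + 0.0722×B_lin
Color 1 (15,99,87):
  R=15: 15/255≈0.0588 > 0.04045 → ((0.0588+0.055)/1.055)^2.4 ≈ 0.00478
  G=99: 99/255≈0.3882 > 0.04045 → ((0.3882+0.055)/1.055)^2.4 ≈ 0.12477
  B=87: 87/255≈0.3412 > 0.04045 → ((0.3412+0.055)/1.055)^2.4 ≈ 0.09531
  L1 = 0.2126×0.00478 + 0.7152×0.12477 + 0.0722×0.09531 ≈ 0.09713
Color 2 (198,39,186):
  R=198: 198/255≈0.7765 > 0.04045 → ((0.7765+0.055)/1.055)^2.4 ≈ 0.56471
  G=39: 39/255≈0.1529 > 0.04045 → ((0.1529+0.055)/1.055)^2.4 ≈ 0.02029
  B=186: 186/255≈0.7294 > 0.04045 → ((0.7294+0.055)/1.055)^2.4 ≈ 0.49102
  L2 = 0.2126×0.56471 + 0.7152×0.02029 + 0.0722×0.49102 ≈ 0.17002
Lighter = 0.17002, Darker = 0.09713
Ratio = (L_lighter + 0.05) / (L_darker + 0.05)
Ratio = (0.17002 + 0.05) / (0.09713 + 0.05) = 0.22002 / 0.14713 ≈ 1.4954
Ratio ≈ 1.50:1


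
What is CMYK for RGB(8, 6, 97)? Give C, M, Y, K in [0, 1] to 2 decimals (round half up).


R'=8/255≈0.0314, G'=6/255≈0.0235, B'=97/255≈0.3804
K = 1 - max(R',G',B') = 1 - 97/255 = 158/255 = 0.61960… → 0.62
(1-R'-K)/(1-K) simplifies to (max-R)/max with max = 97:
C = (97-8)/97 = 89/97 = 0.91752… → 0.92
M = (97-6)/97 = 91/97 = 0.93814… → 0.94
Y = (97-97)/97 = 0/97 = 0 → 0.00
= CMYK(0.92, 0.94, 0.00, 0.62)


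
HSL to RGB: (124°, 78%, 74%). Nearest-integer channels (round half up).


H=124°, S=0.78, L=0.74
C = (1-|2L-1|)×S = (1-|0.48|)×0.78 = 0.4056
H' = H/60 = 124/60 ≈ 2.0667; X = C×(1-|H' mod 2 - 1|) = 0.02704
m = L - C/2 = 0.74 - 0.2028 = 0.5372
Sector ⌊H'⌋ = 2 → (R',G',B') = (0.0, 0.4056, 0.02704)
RGB = ((R'+m)×255, (G'+m)×255, (B'+m)×255) = (136.986, 240.414, 143.8812)
Round half up → RGB(137, 240, 144)


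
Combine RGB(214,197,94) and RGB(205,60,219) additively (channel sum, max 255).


Additive: each channel = min(255, C₁+C₂)
R: 214+205 = 419 → 255
G: 197+60 = 257 → 255
B: 94+219 = 313 → 255
= RGB(255, 255, 255)


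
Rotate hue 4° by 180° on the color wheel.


New hue = (H + rotation) mod 360
New hue = (4 + 180) mod 360
= 184 mod 360
= 184°


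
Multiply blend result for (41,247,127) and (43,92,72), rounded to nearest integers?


Multiply: C = A×B/255, rounded to nearest integer
R: 41×43/255 = 1763/255 ≈ 6.914 → 7
G: 247×92/255 = 22724/255 ≈ 89.114 → 89
B: 127×72/255 = 9144/255 ≈ 35.859 → 36
= RGB(7, 89, 36)


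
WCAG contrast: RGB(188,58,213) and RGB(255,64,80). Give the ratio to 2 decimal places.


Linearize each sRGB channel c=v/255: c/12.92 if c ≤ 0.04045 else ((c+0.055)/1.055)^2.4
L = 0.2126×R_lin + 0.7152×G_lin + 0.0722×B_lin
Color 1 (188,58,213):
  R=188: 188/255≈0.7373 > 0.04045 → ((0.7373+0.055)/1.055)^2.4 ≈ 0.50289
  G=58: 58/255≈0.2275 > 0.04045 → ((0.2275+0.055)/1.055)^2.4 ≈ 0.04231
  B=213: 213/255≈0.8353 > 0.04045 → ((0.8353+0.055)/1.055)^2.4 ≈ 0.66539
  L1 = 0.2126×0.50289 + 0.7152×0.04231 + 0.0722×0.66539 ≈ 0.18522
Color 2 (255,64,80):
  R=255: 255/255≈1.0000 > 0.04045 → ((1.0000+0.055)/1.055)^2.4 ≈ 1.00000
  G=64: 64/255≈0.2510 > 0.04045 → ((0.2510+0.055)/1.055)^2.4 ≈ 0.05127
  B=80: 80/255≈0.3137 > 0.04045 → ((0.3137+0.055)/1.055)^2.4 ≈ 0.08022
  L2 = 0.2126×1.00000 + 0.7152×0.05127 + 0.0722×0.08022 ≈ 0.25506
Lighter = 0.25506, Darker = 0.18522
Ratio = (L_lighter + 0.05) / (L_darker + 0.05)
Ratio = (0.25506 + 0.05) / (0.18522 + 0.05) = 0.30506 / 0.23522 ≈ 1.2969
Ratio ≈ 1.30:1


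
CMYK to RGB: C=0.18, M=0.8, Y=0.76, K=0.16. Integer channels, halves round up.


R = 255 × (1-C) × (1-K) = 255 × 0.82 × 0.84 = 175.644 → 176
G = 255 × (1-M) × (1-K) = 255 × 0.20 × 0.84 = 42.84 → 43
B = 255 × (1-Y) × (1-K) = 255 × 0.24 × 0.84 = 51.408 → 51
= RGB(176, 43, 51)


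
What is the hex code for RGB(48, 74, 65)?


R = 48 → 30 (hex)
G = 74 → 4A (hex)
B = 65 → 41 (hex)
Hex = #304A41


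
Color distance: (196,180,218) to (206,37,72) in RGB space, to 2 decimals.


d = √[(R₁-R₂)² + (G₁-G₂)² + (B₁-B₂)²]
d = √[(196-206)² + (180-37)² + (218-72)²]
d = √[100 + 20449 + 21316]
d = √41865
d ≈ 204.61


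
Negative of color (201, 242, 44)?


Invert: (255-R, 255-G, 255-B)
R: 255-201 = 54
G: 255-242 = 13
B: 255-44 = 211
= RGB(54, 13, 211)


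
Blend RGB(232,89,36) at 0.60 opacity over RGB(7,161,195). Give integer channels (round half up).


C = α×F + (1-α)×B, with 1-α = 0.40
R: 0.60×232 + 0.40×7 = 139.20 + 2.80 = 142.00 → 142
G: 0.60×89 + 0.40×161 = 53.40 + 64.40 = 117.80 → 118
B: 0.60×36 + 0.40×195 = 21.60 + 78.00 = 99.60 → 100
= RGB(142, 118, 100)


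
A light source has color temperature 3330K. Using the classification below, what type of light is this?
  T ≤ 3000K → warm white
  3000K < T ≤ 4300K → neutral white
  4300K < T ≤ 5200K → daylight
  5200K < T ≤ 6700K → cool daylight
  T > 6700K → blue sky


Temperature: 3330K
3000K < 3330K ≤ 4300K → neutral white
Classification: neutral white


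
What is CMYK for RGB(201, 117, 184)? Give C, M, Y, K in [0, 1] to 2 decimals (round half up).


R'=201/255≈0.7882, G'=117/255≈0.4588, B'=184/255≈0.7216
K = 1 - max(R',G',B') = 1 - 201/255 = 54/255 = 0.21176… → 0.21
(1-R'-K)/(1-K) simplifies to (max-R)/max with max = 201:
C = (201-201)/201 = 0/201 = 0 → 0.00
M = (201-117)/201 = 84/201 = 0.41791… → 0.42
Y = (201-184)/201 = 17/201 = 0.08457… → 0.08
= CMYK(0.00, 0.42, 0.08, 0.21)


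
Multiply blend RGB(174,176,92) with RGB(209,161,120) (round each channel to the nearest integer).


Multiply: C = A×B/255, rounded to nearest integer
R: 174×209/255 = 36366/255 ≈ 142.612 → 143
G: 176×161/255 = 28336/255 ≈ 111.122 → 111
B: 92×120/255 = 11040/255 ≈ 43.294 → 43
= RGB(143, 111, 43)


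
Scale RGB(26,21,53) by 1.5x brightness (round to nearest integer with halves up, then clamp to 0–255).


Multiply each channel by 1.5, round half up, clamp to [0, 255]
R: 26×1.5 = 39
G: 21×1.5 = 31.5 → round → 32
B: 53×1.5 = 79.5 → round → 80
= RGB(39, 32, 80)


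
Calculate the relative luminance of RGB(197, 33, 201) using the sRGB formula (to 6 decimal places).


Linearize each channel (sRGB transfer function): c = v/255; c_lin = c/12.92 if c ≤ 0.04045, else ((c+0.055)/1.055)^2.4
  R: 197/255 ≈ 0.772549 > 0.04045 → ((0.772549+0.055)/1.055)^2.4 ≈ 0.558340
  G: 33/255 ≈ 0.129412 > 0.04045 → ((0.129412+0.055)/1.055)^2.4 ≈ 0.015209
  B: 201/255 ≈ 0.788235 > 0.04045 → ((0.788235+0.055)/1.055)^2.4 ≈ 0.584078
R_lin = 0.558340, G_lin = 0.015209, B_lin = 0.584078
L = 0.2126×R + 0.7152×G + 0.0722×B
L = 0.2126×0.558340 + 0.7152×0.015209 + 0.0722×0.584078
L ≈ 0.171751


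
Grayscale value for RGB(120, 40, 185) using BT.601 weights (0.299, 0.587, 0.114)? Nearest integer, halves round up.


Gray = 0.299×R + 0.587×G + 0.114×B
Gray = 0.299×120 + 0.587×40 + 0.114×185
Gray = 35.880 + 23.480 + 21.090
Gray = 80.450 → round half up → 80
Gray = 80


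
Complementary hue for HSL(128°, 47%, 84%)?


Complement = opposite side of color wheel = hue + 180°
H' = (128 + 180) mod 360 = 308°
S and L unchanged.
= HSL(308°, 47%, 84%)


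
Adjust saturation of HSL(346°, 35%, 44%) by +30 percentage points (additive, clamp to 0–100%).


Original S = 35%
Adjustment = +30 percentage points
New S = 35 + (30) = 65
Clamp to [0, 100] → 65
= HSL(346°, 65%, 44%)


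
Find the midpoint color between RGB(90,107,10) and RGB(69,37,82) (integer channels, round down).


Midpoint: each channel = ⌊(C₁+C₂)/2⌋
R: ⌊(90+69)/2⌋ = 79
G: ⌊(107+37)/2⌋ = 72
B: ⌊(10+82)/2⌋ = 46
= RGB(79, 72, 46)


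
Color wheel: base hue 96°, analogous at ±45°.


Base hue: 96°
Left analog: (96 - 45) mod 360 = 51°
Right analog: (96 + 45) mod 360 = 141°
Analogous hues = 51° and 141°


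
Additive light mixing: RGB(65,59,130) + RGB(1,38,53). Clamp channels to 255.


Additive: each channel = min(255, C₁+C₂)
R: 65+1 = 66 → 66
G: 59+38 = 97 → 97
B: 130+53 = 183 → 183
= RGB(66, 97, 183)


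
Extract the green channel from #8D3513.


Color: #8D3513
R = 8D = 141
G = 35 = 53
B = 13 = 19
Green = 53


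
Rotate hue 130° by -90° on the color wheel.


New hue = (H + rotation) mod 360
New hue = (130 -90) mod 360
= 40 mod 360
= 40°


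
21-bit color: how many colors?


Colors = 2^bits = 2^21
= 2,097,152 colors


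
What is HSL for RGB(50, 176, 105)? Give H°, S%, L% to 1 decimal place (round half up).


Normalize: R'=50/255≈0.1961, G'=176/255≈0.6902, B'=105/255≈0.4118
Max=176/255, Min=50/255, Δ=Max-Min=126/255
L = (Max+Min)/2 = (176+50)/510 = 226/510 = 0.44313… → L = 44.3%
L ≤ 0.5 → S = Δ/(Max+Min) = 126/(176+50) = 126/226 = 0.55752… → S = 55.8%
(the 1/255 factors cancel in S and H, so raw channel differences can be used)
Max is G' → H = 60 × ((B-R)/Δ + 2) = 60 × ((105-50)/126 + 2)
  55/126 + 2 = 0.4365… + 2 = 2.4365…
  H = 60 × 2.4365… = 146.190…° → H = 146.2°
= HSL(146.2°, 55.8%, 44.3%)


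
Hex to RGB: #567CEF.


56 → 86 (R)
7C → 124 (G)
EF → 239 (B)
= RGB(86, 124, 239)


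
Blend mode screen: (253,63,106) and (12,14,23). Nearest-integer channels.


Screen: C = 255 - (255-A)×(255-B)/255, rounded to nearest integer
R: 255 - (255-253)×(255-12)/255 = 255 - 486/255 ≈ 255 - 1.906 = 253.094 → 253
G: 255 - (255-63)×(255-14)/255 = 255 - 46272/255 ≈ 255 - 181.459 = 73.541 → 74
B: 255 - (255-106)×(255-23)/255 = 255 - 34568/255 ≈ 255 - 135.561 = 119.439 → 119
= RGB(253, 74, 119)


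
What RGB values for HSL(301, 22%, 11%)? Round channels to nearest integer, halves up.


H=301°, S=0.22, L=0.11
C = (1-|2L-1|)×S = (1-|-0.78|)×0.22 = 0.0484
H' = H/60 = 301/60 ≈ 5.0167; X = C×(1-|H' mod 2 - 1|) ≈ 0.0476
m = L - C/2 = 0.11 - 0.0242 = 0.0858
Sector ⌊H'⌋ = 5 → (R',G',B') = (0.0484, 0.0, ≈0.0476)
RGB = ((R'+m)×255, (G'+m)×255, (B'+m)×255) = (34.221, 21.879, 34.0153)
Round half up → RGB(34, 22, 34)


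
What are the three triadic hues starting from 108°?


Triadic: equally spaced at 120° intervals
H1 = 108°
H2 = (108 + 120) mod 360 = 228°
H3 = (108 + 240) mod 360 = 348°
Triadic = 108°, 228°, 348°


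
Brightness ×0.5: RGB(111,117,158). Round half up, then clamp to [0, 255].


Multiply each channel by 0.5, round half up, clamp to [0, 255]
R: 111×0.5 = 55.5 → round → 56
G: 117×0.5 = 58.5 → round → 59
B: 158×0.5 = 79
= RGB(56, 59, 79)


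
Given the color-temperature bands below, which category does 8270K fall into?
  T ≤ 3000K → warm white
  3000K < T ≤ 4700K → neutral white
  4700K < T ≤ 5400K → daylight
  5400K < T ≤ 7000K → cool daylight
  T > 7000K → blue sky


Temperature: 8270K
8270K > 7000K → blue sky
Classification: blue sky


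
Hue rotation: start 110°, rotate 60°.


New hue = (H + rotation) mod 360
New hue = (110 + 60) mod 360
= 170 mod 360
= 170°


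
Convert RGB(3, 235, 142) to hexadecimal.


R = 3 → 03 (hex)
G = 235 → EB (hex)
B = 142 → 8E (hex)
Hex = #03EB8E


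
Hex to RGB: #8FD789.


8F → 143 (R)
D7 → 215 (G)
89 → 137 (B)
= RGB(143, 215, 137)


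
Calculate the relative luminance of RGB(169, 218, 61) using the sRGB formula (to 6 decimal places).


Linearize each channel (sRGB transfer function): c = v/255; c_lin = c/12.92 if c ≤ 0.04045, else ((c+0.055)/1.055)^2.4
  R: 169/255 ≈ 0.662745 > 0.04045 → ((0.662745+0.055)/1.055)^2.4 ≈ 0.396755
  G: 218/255 ≈ 0.854902 > 0.04045 → ((0.854902+0.055)/1.055)^2.4 ≈ 0.701102
  B: 61/255 ≈ 0.239216 > 0.04045 → ((0.239216+0.055)/1.055)^2.4 ≈ 0.046665
R_lin = 0.396755, G_lin = 0.701102, B_lin = 0.046665
L = 0.2126×R + 0.7152×G + 0.0722×B
L = 0.2126×0.396755 + 0.7152×0.701102 + 0.0722×0.046665
L ≈ 0.589147


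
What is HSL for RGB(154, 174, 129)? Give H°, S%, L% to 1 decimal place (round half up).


Normalize: R'=154/255≈0.6039, G'=174/255≈0.6824, B'=129/255≈0.5059
Max=174/255, Min=129/255, Δ=Max-Min=45/255
L = (Max+Min)/2 = (174+129)/510 = 303/510 = 0.59411… → L = 59.4%
L > 0.5 → S = Δ/(2-Max-Min) = 45/(510-174-129) = 45/207 = 0.21739… → S = 21.7%
(the 1/255 factors cancel in S and H, so raw channel differences can be used)
Max is G' → H = 60 × ((B-R)/Δ + 2) = 60 × ((129-154)/45 + 2)
  -25/45 + 2 = -0.5555… + 2 = 1.4444…
  H = 60 × 1.4444… = 86.666…° → H = 86.7°
= HSL(86.7°, 21.7%, 59.4%)


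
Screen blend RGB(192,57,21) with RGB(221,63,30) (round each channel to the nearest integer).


Screen: C = 255 - (255-A)×(255-B)/255, rounded to nearest integer
R: 255 - (255-192)×(255-221)/255 = 255 - 2142/255 ≈ 255 - 8.400 = 246.600 → 247
G: 255 - (255-57)×(255-63)/255 = 255 - 38016/255 ≈ 255 - 149.082 = 105.918 → 106
B: 255 - (255-21)×(255-30)/255 = 255 - 52650/255 ≈ 255 - 206.471 = 48.529 → 49
= RGB(247, 106, 49)


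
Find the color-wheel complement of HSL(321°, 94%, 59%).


Complement = opposite side of color wheel = hue + 180°
H' = (321 + 180) mod 360 = 141°
S and L unchanged.
= HSL(141°, 94%, 59%)


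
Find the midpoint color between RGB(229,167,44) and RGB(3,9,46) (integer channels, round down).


Midpoint: each channel = ⌊(C₁+C₂)/2⌋
R: ⌊(229+3)/2⌋ = 116
G: ⌊(167+9)/2⌋ = 88
B: ⌊(44+46)/2⌋ = 45
= RGB(116, 88, 45)


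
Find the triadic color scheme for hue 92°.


Triadic: equally spaced at 120° intervals
H1 = 92°
H2 = (92 + 120) mod 360 = 212°
H3 = (92 + 240) mod 360 = 332°
Triadic = 92°, 212°, 332°


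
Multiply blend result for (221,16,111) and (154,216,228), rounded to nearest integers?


Multiply: C = A×B/255, rounded to nearest integer
R: 221×154/255 = 34034/255 ≈ 133.467 → 133
G: 16×216/255 = 3456/255 ≈ 13.553 → 14
B: 111×228/255 = 25308/255 ≈ 99.247 → 99
= RGB(133, 14, 99)


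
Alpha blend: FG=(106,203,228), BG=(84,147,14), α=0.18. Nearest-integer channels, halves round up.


C = α×F + (1-α)×B, with 1-α = 0.82
R: 0.18×106 + 0.82×84 = 19.08 + 68.88 = 87.96 → 88
G: 0.18×203 + 0.82×147 = 36.54 + 120.54 = 157.08 → 157
B: 0.18×228 + 0.82×14 = 41.04 + 11.48 = 52.52 → 53
= RGB(88, 157, 53)


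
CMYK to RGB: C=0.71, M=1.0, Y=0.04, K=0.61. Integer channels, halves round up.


R = 255 × (1-C) × (1-K) = 255 × 0.29 × 0.39 = 28.8405 → 29
G = 255 × (1-M) × (1-K) = 255 × 0.00 × 0.39 = 0
B = 255 × (1-Y) × (1-K) = 255 × 0.96 × 0.39 = 95.472 → 95
= RGB(29, 0, 95)


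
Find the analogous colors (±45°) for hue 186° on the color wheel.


Base hue: 186°
Left analog: (186 - 45) mod 360 = 141°
Right analog: (186 + 45) mod 360 = 231°
Analogous hues = 141° and 231°


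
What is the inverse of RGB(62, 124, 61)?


Invert: (255-R, 255-G, 255-B)
R: 255-62 = 193
G: 255-124 = 131
B: 255-61 = 194
= RGB(193, 131, 194)


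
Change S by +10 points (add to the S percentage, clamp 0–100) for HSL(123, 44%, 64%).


Original S = 44%
Adjustment = +10 percentage points
New S = 44 + (10) = 54
Clamp to [0, 100] → 54
= HSL(123°, 54%, 64%)


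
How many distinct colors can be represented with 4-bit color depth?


Colors = 2^bits = 2^4
= 16 colors


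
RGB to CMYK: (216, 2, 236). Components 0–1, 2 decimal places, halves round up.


R'=216/255≈0.8471, G'=2/255≈0.0078, B'=236/255≈0.9255
K = 1 - max(R',G',B') = 1 - 236/255 = 19/255 = 0.07450… → 0.07
(1-R'-K)/(1-K) simplifies to (max-R)/max with max = 236:
C = (236-216)/236 = 20/236 = 0.08474… → 0.08
M = (236-2)/236 = 234/236 = 0.99152… → 0.99
Y = (236-236)/236 = 0/236 = 0 → 0.00
= CMYK(0.08, 0.99, 0.00, 0.07)


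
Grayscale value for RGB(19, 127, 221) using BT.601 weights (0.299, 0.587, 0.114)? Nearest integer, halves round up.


Gray = 0.299×R + 0.587×G + 0.114×B
Gray = 0.299×19 + 0.587×127 + 0.114×221
Gray = 5.681 + 74.549 + 25.194
Gray = 105.424 → round half up → 105
Gray = 105


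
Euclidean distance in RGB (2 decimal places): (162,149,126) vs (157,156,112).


d = √[(R₁-R₂)² + (G₁-G₂)² + (B₁-B₂)²]
d = √[(162-157)² + (149-156)² + (126-112)²]
d = √[25 + 49 + 196]
d = √270
d ≈ 16.43


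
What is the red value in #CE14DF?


Color: #CE14DF
R = CE = 206
G = 14 = 20
B = DF = 223
Red = 206


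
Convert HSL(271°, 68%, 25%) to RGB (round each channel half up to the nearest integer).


H=271°, S=0.68, L=0.25
C = (1-|2L-1|)×S = (1-|-0.50|)×0.68 = 0.34
H' = H/60 = 271/60 ≈ 4.5167; X = C×(1-|H' mod 2 - 1|) ≈ 0.1757
m = L - C/2 = 0.25 - 0.17 = 0.08
Sector ⌊H'⌋ = 4 → (R',G',B') = (≈0.1757, 0.0, 0.34)
RGB = ((R'+m)×255, (G'+m)×255, (B'+m)×255) = (65.195, 20.4, 107.1)
Round half up → RGB(65, 20, 107)


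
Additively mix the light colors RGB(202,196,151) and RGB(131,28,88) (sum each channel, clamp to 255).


Additive: each channel = min(255, C₁+C₂)
R: 202+131 = 333 → 255
G: 196+28 = 224 → 224
B: 151+88 = 239 → 239
= RGB(255, 224, 239)


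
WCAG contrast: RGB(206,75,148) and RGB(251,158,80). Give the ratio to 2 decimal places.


Linearize each sRGB channel c=v/255: c/12.92 if c ≤ 0.04045 else ((c+0.055)/1.055)^2.4
L = 0.2126×R_lin + 0.7152×G_lin + 0.0722×B_lin
Color 1 (206,75,148):
  R=206: 206/255≈0.8078 > 0.04045 → ((0.8078+0.055)/1.055)^2.4 ≈ 0.61721
  G=75: 75/255≈0.2941 > 0.04045 → ((0.2941+0.055)/1.055)^2.4 ≈ 0.07036
  B=148: 148/255≈0.5804 > 0.04045 → ((0.5804+0.055)/1.055)^2.4 ≈ 0.29614
  L1 = 0.2126×0.61721 + 0.7152×0.07036 + 0.0722×0.29614 ≈ 0.20292
Color 2 (251,158,80):
  R=251: 251/255≈0.9843 > 0.04045 → ((0.9843+0.055)/1.055)^2.4 ≈ 0.96469
  G=158: 158/255≈0.6196 > 0.04045 → ((0.6196+0.055)/1.055)^2.4 ≈ 0.34191
  B=80: 80/255≈0.3137 > 0.04045 → ((0.3137+0.055)/1.055)^2.4 ≈ 0.08022
  L2 = 0.2126×0.96469 + 0.7152×0.34191 + 0.0722×0.08022 ≈ 0.45542
Lighter = 0.45542, Darker = 0.20292
Ratio = (L_lighter + 0.05) / (L_darker + 0.05)
Ratio = (0.45542 + 0.05) / (0.20292 + 0.05) = 0.50542 / 0.25292 ≈ 1.9983
Ratio ≈ 2.00:1


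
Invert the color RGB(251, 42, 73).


Invert: (255-R, 255-G, 255-B)
R: 255-251 = 4
G: 255-42 = 213
B: 255-73 = 182
= RGB(4, 213, 182)


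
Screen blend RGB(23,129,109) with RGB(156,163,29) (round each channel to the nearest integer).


Screen: C = 255 - (255-A)×(255-B)/255, rounded to nearest integer
R: 255 - (255-23)×(255-156)/255 = 255 - 22968/255 ≈ 255 - 90.071 = 164.929 → 165
G: 255 - (255-129)×(255-163)/255 = 255 - 11592/255 ≈ 255 - 45.459 = 209.541 → 210
B: 255 - (255-109)×(255-29)/255 = 255 - 32996/255 ≈ 255 - 129.396 = 125.604 → 126
= RGB(165, 210, 126)


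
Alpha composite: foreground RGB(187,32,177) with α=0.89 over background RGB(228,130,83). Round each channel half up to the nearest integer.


C = α×F + (1-α)×B, with 1-α = 0.11
R: 0.89×187 + 0.11×228 = 166.43 + 25.08 = 191.51 → 192
G: 0.89×32 + 0.11×130 = 28.48 + 14.30 = 42.78 → 43
B: 0.89×177 + 0.11×83 = 157.53 + 9.13 = 166.66 → 167
= RGB(192, 43, 167)


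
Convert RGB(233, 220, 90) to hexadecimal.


R = 233 → E9 (hex)
G = 220 → DC (hex)
B = 90 → 5A (hex)
Hex = #E9DC5A


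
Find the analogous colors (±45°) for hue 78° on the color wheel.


Base hue: 78°
Left analog: (78 - 45) mod 360 = 33°
Right analog: (78 + 45) mod 360 = 123°
Analogous hues = 33° and 123°


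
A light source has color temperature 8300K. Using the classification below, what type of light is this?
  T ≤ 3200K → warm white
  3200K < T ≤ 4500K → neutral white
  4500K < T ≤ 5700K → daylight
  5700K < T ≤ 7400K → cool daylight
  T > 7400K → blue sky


Temperature: 8300K
8300K > 7400K → blue sky
Classification: blue sky


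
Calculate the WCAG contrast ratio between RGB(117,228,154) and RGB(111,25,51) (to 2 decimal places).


Linearize each sRGB channel c=v/255: c/12.92 if c ≤ 0.04045 else ((c+0.055)/1.055)^2.4
L = 0.2126×R_lin + 0.7152×G_lin + 0.0722×B_lin
Color 1 (117,228,154):
  R=117: 117/255≈0.4588 > 0.04045 → ((0.4588+0.055)/1.055)^2.4 ≈ 0.17789
  G=228: 228/255≈0.8941 > 0.04045 → ((0.8941+0.055)/1.055)^2.4 ≈ 0.77582
  B=154: 154/255≈0.6039 > 0.04045 → ((0.6039+0.055)/1.055)^2.4 ≈ 0.32314
  L1 = 0.2126×0.17789 + 0.7152×0.77582 + 0.0722×0.32314 ≈ 0.61602
Color 2 (111,25,51):
  R=111: 111/255≈0.4353 > 0.04045 → ((0.4353+0.055)/1.055)^2.4 ≈ 0.15896
  G=25: 25/255≈0.0980 > 0.04045 → ((0.0980+0.055)/1.055)^2.4 ≈ 0.00972
  B=51: 51/255≈0.2000 > 0.04045 → ((0.2000+0.055)/1.055)^2.4 ≈ 0.03310
  L2 = 0.2126×0.15896 + 0.7152×0.00972 + 0.0722×0.03310 ≈ 0.04314
Lighter = 0.61602, Darker = 0.04314
Ratio = (L_lighter + 0.05) / (L_darker + 0.05)
Ratio = (0.61602 + 0.05) / (0.04314 + 0.05) = 0.66602 / 0.09314 ≈ 7.1509
Ratio ≈ 7.15:1


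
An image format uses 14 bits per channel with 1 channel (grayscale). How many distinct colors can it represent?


Total bits = 14 bits/channel × 1 channels = 14 bits
Distinct colors = 2^14
= 16,384 colors


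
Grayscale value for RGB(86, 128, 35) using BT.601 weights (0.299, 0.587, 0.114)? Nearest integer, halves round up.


Gray = 0.299×R + 0.587×G + 0.114×B
Gray = 0.299×86 + 0.587×128 + 0.114×35
Gray = 25.714 + 75.136 + 3.990
Gray = 104.840 → round half up → 105
Gray = 105


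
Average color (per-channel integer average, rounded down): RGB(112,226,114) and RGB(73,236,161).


Midpoint: each channel = ⌊(C₁+C₂)/2⌋
R: ⌊(112+73)/2⌋ = 92
G: ⌊(226+236)/2⌋ = 231
B: ⌊(114+161)/2⌋ = 137
= RGB(92, 231, 137)


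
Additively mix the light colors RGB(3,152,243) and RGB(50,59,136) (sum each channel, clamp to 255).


Additive: each channel = min(255, C₁+C₂)
R: 3+50 = 53 → 53
G: 152+59 = 211 → 211
B: 243+136 = 379 → 255
= RGB(53, 211, 255)


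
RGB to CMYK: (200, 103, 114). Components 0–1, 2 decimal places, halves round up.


R'=200/255≈0.7843, G'=103/255≈0.4039, B'=114/255≈0.4471
K = 1 - max(R',G',B') = 1 - 200/255 = 55/255 = 0.21568… → 0.22
(1-R'-K)/(1-K) simplifies to (max-R)/max with max = 200:
C = (200-200)/200 = 0/200 = 0 → 0.00
M = (200-103)/200 = 97/200 = 0.485 → 0.49
Y = (200-114)/200 = 86/200 = 0.43 → 0.43
= CMYK(0.00, 0.49, 0.43, 0.22)


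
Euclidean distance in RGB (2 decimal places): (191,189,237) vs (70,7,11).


d = √[(R₁-R₂)² + (G₁-G₂)² + (B₁-B₂)²]
d = √[(191-70)² + (189-7)² + (237-11)²]
d = √[14641 + 33124 + 51076]
d = √98841
d ≈ 314.39


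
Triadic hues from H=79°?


Triadic: equally spaced at 120° intervals
H1 = 79°
H2 = (79 + 120) mod 360 = 199°
H3 = (79 + 240) mod 360 = 319°
Triadic = 79°, 199°, 319°


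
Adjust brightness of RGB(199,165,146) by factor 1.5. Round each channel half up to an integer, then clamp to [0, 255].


Multiply each channel by 1.5, round half up, clamp to [0, 255]
R: 199×1.5 = 298.5 → round → 299 → clamp → 255
G: 165×1.5 = 247.5 → round → 248
B: 146×1.5 = 219
= RGB(255, 248, 219)


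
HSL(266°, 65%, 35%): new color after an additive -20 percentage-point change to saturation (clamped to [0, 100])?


Original S = 65%
Adjustment = -20 percentage points
New S = 65 + (-20) = 45
Clamp to [0, 100] → 45
= HSL(266°, 45%, 35%)


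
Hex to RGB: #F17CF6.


F1 → 241 (R)
7C → 124 (G)
F6 → 246 (B)
= RGB(241, 124, 246)


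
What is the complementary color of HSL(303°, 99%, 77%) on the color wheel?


Complement = opposite side of color wheel = hue + 180°
H' = (303 + 180) mod 360 = 123°
S and L unchanged.
= HSL(123°, 99%, 77%)


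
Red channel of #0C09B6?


Color: #0C09B6
R = 0C = 12
G = 09 = 9
B = B6 = 182
Red = 12


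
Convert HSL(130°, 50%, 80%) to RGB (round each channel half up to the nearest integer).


H=130°, S=0.50, L=0.80
C = (1-|2L-1|)×S = (1-|0.60|)×0.50 = 0.2
H' = H/60 = 130/60 ≈ 2.1667; X = C×(1-|H' mod 2 - 1|) ≈ 0.0333
m = L - C/2 = 0.80 - 0.1 = 0.7
Sector ⌊H'⌋ = 2 → (R',G',B') = (0.0, 0.2, ≈0.0333)
RGB = ((R'+m)×255, (G'+m)×255, (B'+m)×255) = (178.5, 229.5, 187.0)
Round half up → RGB(179, 230, 187)


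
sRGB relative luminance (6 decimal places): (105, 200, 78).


Linearize each channel (sRGB transfer function): c = v/255; c_lin = c/12.92 if c ≤ 0.04045, else ((c+0.055)/1.055)^2.4
  R: 105/255 ≈ 0.411765 > 0.04045 → ((0.411765+0.055)/1.055)^2.4 ≈ 0.141263
  G: 200/255 ≈ 0.784314 > 0.04045 → ((0.784314+0.055)/1.055)^2.4 ≈ 0.577580
  B: 78/255 ≈ 0.305882 > 0.04045 → ((0.305882+0.055)/1.055)^2.4 ≈ 0.076185
R_lin = 0.141263, G_lin = 0.577580, B_lin = 0.076185
L = 0.2126×R + 0.7152×G + 0.0722×B
L = 0.2126×0.141263 + 0.7152×0.577580 + 0.0722×0.076185
L ≈ 0.448619


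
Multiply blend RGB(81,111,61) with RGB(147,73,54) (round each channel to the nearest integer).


Multiply: C = A×B/255, rounded to nearest integer
R: 81×147/255 = 11907/255 ≈ 46.694 → 47
G: 111×73/255 = 8103/255 ≈ 31.776 → 32
B: 61×54/255 = 3294/255 ≈ 12.918 → 13
= RGB(47, 32, 13)


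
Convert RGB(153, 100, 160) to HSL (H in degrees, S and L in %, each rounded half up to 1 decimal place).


Normalize: R'=153/255≈0.6000, G'=100/255≈0.3922, B'=160/255≈0.6275
Max=160/255, Min=100/255, Δ=Max-Min=60/255
L = (Max+Min)/2 = (160+100)/510 = 260/510 = 0.50980… → L = 51.0%
L > 0.5 → S = Δ/(2-Max-Min) = 60/(510-160-100) = 60/250 = 0.24 → S = 24.0%
(the 1/255 factors cancel in S and H, so raw channel differences can be used)
Max is B' → H = 60 × ((R-G)/Δ + 4) = 60 × ((153-100)/60 + 4)
  53/60 + 4 = 0.8833… + 4 = 4.8833…
  H = 60 × 4.8833… = 293° → H = 293.0°
= HSL(293.0°, 24.0%, 51.0%)


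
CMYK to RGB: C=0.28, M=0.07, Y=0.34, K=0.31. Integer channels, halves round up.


R = 255 × (1-C) × (1-K) = 255 × 0.72 × 0.69 = 126.684 → 127
G = 255 × (1-M) × (1-K) = 255 × 0.93 × 0.69 = 163.6335 → 164
B = 255 × (1-Y) × (1-K) = 255 × 0.66 × 0.69 = 116.127 → 116
= RGB(127, 164, 116)


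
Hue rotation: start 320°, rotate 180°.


New hue = (H + rotation) mod 360
New hue = (320 + 180) mod 360
= 500 mod 360
= 140°


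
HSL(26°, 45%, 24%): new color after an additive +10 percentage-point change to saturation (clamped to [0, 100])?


Original S = 45%
Adjustment = +10 percentage points
New S = 45 + (10) = 55
Clamp to [0, 100] → 55
= HSL(26°, 55%, 24%)


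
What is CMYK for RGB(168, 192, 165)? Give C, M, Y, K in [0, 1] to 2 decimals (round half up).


R'=168/255≈0.6588, G'=192/255≈0.7529, B'=165/255≈0.6471
K = 1 - max(R',G',B') = 1 - 192/255 = 63/255 = 0.24705… → 0.25
(1-R'-K)/(1-K) simplifies to (max-R)/max with max = 192:
C = (192-168)/192 = 24/192 = 0.125 → 0.13
M = (192-192)/192 = 0/192 = 0 → 0.00
Y = (192-165)/192 = 27/192 = 0.14062… → 0.14
= CMYK(0.13, 0.00, 0.14, 0.25)


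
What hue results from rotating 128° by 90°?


New hue = (H + rotation) mod 360
New hue = (128 + 90) mod 360
= 218 mod 360
= 218°


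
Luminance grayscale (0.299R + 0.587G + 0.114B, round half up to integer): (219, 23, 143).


Gray = 0.299×R + 0.587×G + 0.114×B
Gray = 0.299×219 + 0.587×23 + 0.114×143
Gray = 65.481 + 13.501 + 16.302
Gray = 95.284 → round half up → 95
Gray = 95


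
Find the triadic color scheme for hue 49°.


Triadic: equally spaced at 120° intervals
H1 = 49°
H2 = (49 + 120) mod 360 = 169°
H3 = (49 + 240) mod 360 = 289°
Triadic = 49°, 169°, 289°


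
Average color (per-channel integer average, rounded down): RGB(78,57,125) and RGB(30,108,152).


Midpoint: each channel = ⌊(C₁+C₂)/2⌋
R: ⌊(78+30)/2⌋ = 54
G: ⌊(57+108)/2⌋ = 82
B: ⌊(125+152)/2⌋ = 138
= RGB(54, 82, 138)


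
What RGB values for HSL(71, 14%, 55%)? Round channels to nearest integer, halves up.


H=71°, S=0.14, L=0.55
C = (1-|2L-1|)×S = (1-|0.10|)×0.14 = 0.126
H' = H/60 = 71/60 ≈ 1.1833; X = C×(1-|H' mod 2 - 1|) = 0.1029
m = L - C/2 = 0.55 - 0.063 = 0.487
Sector ⌊H'⌋ = 1 → (R',G',B') = (0.1029, 0.126, 0.0)
RGB = ((R'+m)×255, (G'+m)×255, (B'+m)×255) = (150.4245, 156.315, 124.185)
Round half up → RGB(150, 156, 124)


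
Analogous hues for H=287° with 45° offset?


Base hue: 287°
Left analog: (287 - 45) mod 360 = 242°
Right analog: (287 + 45) mod 360 = 332°
Analogous hues = 242° and 332°


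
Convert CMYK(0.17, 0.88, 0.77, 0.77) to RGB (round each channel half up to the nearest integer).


R = 255 × (1-C) × (1-K) = 255 × 0.83 × 0.23 = 48.6795 → 49
G = 255 × (1-M) × (1-K) = 255 × 0.12 × 0.23 = 7.038 → 7
B = 255 × (1-Y) × (1-K) = 255 × 0.23 × 0.23 = 13.4895 → 13
= RGB(49, 7, 13)


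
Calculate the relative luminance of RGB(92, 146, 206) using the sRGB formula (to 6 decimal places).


Linearize each channel (sRGB transfer function): c = v/255; c_lin = c/12.92 if c ≤ 0.04045, else ((c+0.055)/1.055)^2.4
  R: 92/255 ≈ 0.360784 > 0.04045 → ((0.360784+0.055)/1.055)^2.4 ≈ 0.107023
  G: 146/255 ≈ 0.572549 > 0.04045 → ((0.572549+0.055)/1.055)^2.4 ≈ 0.287441
  B: 206/255 ≈ 0.807843 > 0.04045 → ((0.807843+0.055)/1.055)^2.4 ≈ 0.617207
R_lin = 0.107023, G_lin = 0.287441, B_lin = 0.617207
L = 0.2126×R + 0.7152×G + 0.0722×B
L = 0.2126×0.107023 + 0.7152×0.287441 + 0.0722×0.617207
L ≈ 0.272893


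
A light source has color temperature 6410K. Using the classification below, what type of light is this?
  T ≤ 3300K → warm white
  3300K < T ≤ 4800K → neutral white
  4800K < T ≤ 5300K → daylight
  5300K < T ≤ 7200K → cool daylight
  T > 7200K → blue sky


Temperature: 6410K
5300K < 6410K ≤ 7200K → cool daylight
Classification: cool daylight


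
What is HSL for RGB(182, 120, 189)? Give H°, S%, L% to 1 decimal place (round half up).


Normalize: R'=182/255≈0.7137, G'=120/255≈0.4706, B'=189/255≈0.7412
Max=189/255, Min=120/255, Δ=Max-Min=69/255
L = (Max+Min)/2 = (189+120)/510 = 309/510 = 0.60588… → L = 60.6%
L > 0.5 → S = Δ/(2-Max-Min) = 69/(510-189-120) = 69/201 = 0.34328… → S = 34.3%
(the 1/255 factors cancel in S and H, so raw channel differences can be used)
Max is B' → H = 60 × ((R-G)/Δ + 4) = 60 × ((182-120)/69 + 4)
  62/69 + 4 = 0.8985… + 4 = 4.8985…
  H = 60 × 4.8985… = 293.913…° → H = 293.9°
= HSL(293.9°, 34.3%, 60.6%)


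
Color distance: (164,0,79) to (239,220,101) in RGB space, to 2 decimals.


d = √[(R₁-R₂)² + (G₁-G₂)² + (B₁-B₂)²]
d = √[(164-239)² + (0-220)² + (79-101)²]
d = √[5625 + 48400 + 484]
d = √54509
d ≈ 233.47


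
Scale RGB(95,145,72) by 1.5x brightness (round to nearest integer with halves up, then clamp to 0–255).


Multiply each channel by 1.5, round half up, clamp to [0, 255]
R: 95×1.5 = 142.5 → round → 143
G: 145×1.5 = 217.5 → round → 218
B: 72×1.5 = 108
= RGB(143, 218, 108)


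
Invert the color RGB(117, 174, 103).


Invert: (255-R, 255-G, 255-B)
R: 255-117 = 138
G: 255-174 = 81
B: 255-103 = 152
= RGB(138, 81, 152)


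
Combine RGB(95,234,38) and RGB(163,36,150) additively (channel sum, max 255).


Additive: each channel = min(255, C₁+C₂)
R: 95+163 = 258 → 255
G: 234+36 = 270 → 255
B: 38+150 = 188 → 188
= RGB(255, 255, 188)


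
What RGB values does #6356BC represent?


63 → 99 (R)
56 → 86 (G)
BC → 188 (B)
= RGB(99, 86, 188)


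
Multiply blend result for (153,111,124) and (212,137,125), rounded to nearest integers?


Multiply: C = A×B/255, rounded to nearest integer
R: 153×212/255 = 32436/255 ≈ 127.200 → 127
G: 111×137/255 = 15207/255 ≈ 59.635 → 60
B: 124×125/255 = 15500/255 ≈ 60.784 → 61
= RGB(127, 60, 61)


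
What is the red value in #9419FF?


Color: #9419FF
R = 94 = 148
G = 19 = 25
B = FF = 255
Red = 148


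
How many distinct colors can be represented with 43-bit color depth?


Colors = 2^bits = 2^43
= 8,796,093,022,208 colors


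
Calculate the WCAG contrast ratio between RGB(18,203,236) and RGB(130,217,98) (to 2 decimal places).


Linearize each sRGB channel c=v/255: c/12.92 if c ≤ 0.04045 else ((c+0.055)/1.055)^2.4
L = 0.2126×R_lin + 0.7152×G_lin + 0.0722×B_lin
Color 1 (18,203,236):
  R=18: 18/255≈0.0706 > 0.04045 → ((0.0706+0.055)/1.055)^2.4 ≈ 0.00605
  G=203: 203/255≈0.7961 > 0.04045 → ((0.7961+0.055)/1.055)^2.4 ≈ 0.59720
  B=236: 236/255≈0.9255 > 0.04045 → ((0.9255+0.055)/1.055)^2.4 ≈ 0.83880
  L1 = 0.2126×0.00605 + 0.7152×0.59720 + 0.0722×0.83880 ≈ 0.48897
Color 2 (130,217,98):
  R=130: 130/255≈0.5098 > 0.04045 → ((0.5098+0.055)/1.055)^2.4 ≈ 0.22323
  G=217: 217/255≈0.8510 > 0.04045 → ((0.8510+0.055)/1.055)^2.4 ≈ 0.69387
  B=98: 98/255≈0.3843 > 0.04045 → ((0.3843+0.055)/1.055)^2.4 ≈ 0.12214
  L2 = 0.2126×0.22323 + 0.7152×0.69387 + 0.0722×0.12214 ≈ 0.55253
Lighter = 0.55253, Darker = 0.48897
Ratio = (L_lighter + 0.05) / (L_darker + 0.05)
Ratio = (0.55253 + 0.05) / (0.48897 + 0.05) = 0.60253 / 0.53897 ≈ 1.1179
Ratio ≈ 1.12:1


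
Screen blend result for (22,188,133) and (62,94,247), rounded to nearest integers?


Screen: C = 255 - (255-A)×(255-B)/255, rounded to nearest integer
R: 255 - (255-22)×(255-62)/255 = 255 - 44969/255 ≈ 255 - 176.349 = 78.651 → 79
G: 255 - (255-188)×(255-94)/255 = 255 - 10787/255 ≈ 255 - 42.302 = 212.698 → 213
B: 255 - (255-133)×(255-247)/255 = 255 - 976/255 ≈ 255 - 3.827 = 251.173 → 251
= RGB(79, 213, 251)


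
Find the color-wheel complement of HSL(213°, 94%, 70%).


Complement = opposite side of color wheel = hue + 180°
H' = (213 + 180) mod 360 = 33°
S and L unchanged.
= HSL(33°, 94%, 70%)


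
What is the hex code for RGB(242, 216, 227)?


R = 242 → F2 (hex)
G = 216 → D8 (hex)
B = 227 → E3 (hex)
Hex = #F2D8E3


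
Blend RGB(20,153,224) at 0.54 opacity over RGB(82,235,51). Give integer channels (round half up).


C = α×F + (1-α)×B, with 1-α = 0.46
R: 0.54×20 + 0.46×82 = 10.80 + 37.72 = 48.52 → 49
G: 0.54×153 + 0.46×235 = 82.62 + 108.10 = 190.72 → 191
B: 0.54×224 + 0.46×51 = 120.96 + 23.46 = 144.42 → 144
= RGB(49, 191, 144)


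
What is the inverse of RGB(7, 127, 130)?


Invert: (255-R, 255-G, 255-B)
R: 255-7 = 248
G: 255-127 = 128
B: 255-130 = 125
= RGB(248, 128, 125)


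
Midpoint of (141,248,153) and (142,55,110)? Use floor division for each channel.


Midpoint: each channel = ⌊(C₁+C₂)/2⌋
R: ⌊(141+142)/2⌋ = 141
G: ⌊(248+55)/2⌋ = 151
B: ⌊(153+110)/2⌋ = 131
= RGB(141, 151, 131)


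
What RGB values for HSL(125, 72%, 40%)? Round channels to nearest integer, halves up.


H=125°, S=0.72, L=0.40
C = (1-|2L-1|)×S = (1-|-0.20|)×0.72 = 0.576
H' = H/60 = 125/60 ≈ 2.0833; X = C×(1-|H' mod 2 - 1|) = 0.048
m = L - C/2 = 0.40 - 0.288 = 0.112
Sector ⌊H'⌋ = 2 → (R',G',B') = (0.0, 0.576, 0.048)
RGB = ((R'+m)×255, (G'+m)×255, (B'+m)×255) = (28.56, 175.44, 40.8)
Round half up → RGB(29, 175, 41)


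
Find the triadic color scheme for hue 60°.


Triadic: equally spaced at 120° intervals
H1 = 60°
H2 = (60 + 120) mod 360 = 180°
H3 = (60 + 240) mod 360 = 300°
Triadic = 60°, 180°, 300°


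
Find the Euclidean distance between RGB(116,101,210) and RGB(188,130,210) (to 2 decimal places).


d = √[(R₁-R₂)² + (G₁-G₂)² + (B₁-B₂)²]
d = √[(116-188)² + (101-130)² + (210-210)²]
d = √[5184 + 841 + 0]
d = √6025
d ≈ 77.62


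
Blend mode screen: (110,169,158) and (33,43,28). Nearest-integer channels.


Screen: C = 255 - (255-A)×(255-B)/255, rounded to nearest integer
R: 255 - (255-110)×(255-33)/255 = 255 - 32190/255 ≈ 255 - 126.235 = 128.765 → 129
G: 255 - (255-169)×(255-43)/255 = 255 - 18232/255 ≈ 255 - 71.498 = 183.502 → 184
B: 255 - (255-158)×(255-28)/255 = 255 - 22019/255 ≈ 255 - 86.349 = 168.651 → 169
= RGB(129, 184, 169)


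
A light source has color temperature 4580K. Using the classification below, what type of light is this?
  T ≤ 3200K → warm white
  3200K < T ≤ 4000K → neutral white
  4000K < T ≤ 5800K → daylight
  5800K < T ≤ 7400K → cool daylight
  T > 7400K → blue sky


Temperature: 4580K
4000K < 4580K ≤ 5800K → daylight
Classification: daylight


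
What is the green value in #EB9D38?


Color: #EB9D38
R = EB = 235
G = 9D = 157
B = 38 = 56
Green = 157


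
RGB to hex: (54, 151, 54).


R = 54 → 36 (hex)
G = 151 → 97 (hex)
B = 54 → 36 (hex)
Hex = #369736


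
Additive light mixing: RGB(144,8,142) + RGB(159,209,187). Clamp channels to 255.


Additive: each channel = min(255, C₁+C₂)
R: 144+159 = 303 → 255
G: 8+209 = 217 → 217
B: 142+187 = 329 → 255
= RGB(255, 217, 255)


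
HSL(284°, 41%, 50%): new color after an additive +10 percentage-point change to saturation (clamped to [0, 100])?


Original S = 41%
Adjustment = +10 percentage points
New S = 41 + (10) = 51
Clamp to [0, 100] → 51
= HSL(284°, 51%, 50%)


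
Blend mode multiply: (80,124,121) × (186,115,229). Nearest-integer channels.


Multiply: C = A×B/255, rounded to nearest integer
R: 80×186/255 = 14880/255 ≈ 58.353 → 58
G: 124×115/255 = 14260/255 ≈ 55.922 → 56
B: 121×229/255 = 27709/255 ≈ 108.663 → 109
= RGB(58, 56, 109)
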